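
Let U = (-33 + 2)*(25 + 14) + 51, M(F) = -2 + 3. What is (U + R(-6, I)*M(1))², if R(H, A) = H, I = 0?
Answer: 1354896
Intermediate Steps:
M(F) = 1
U = -1158 (U = -31*39 + 51 = -1209 + 51 = -1158)
(U + R(-6, I)*M(1))² = (-1158 - 6*1)² = (-1158 - 6)² = (-1164)² = 1354896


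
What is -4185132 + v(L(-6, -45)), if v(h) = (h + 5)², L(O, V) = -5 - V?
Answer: -4183107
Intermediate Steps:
v(h) = (5 + h)²
-4185132 + v(L(-6, -45)) = -4185132 + (5 + (-5 - 1*(-45)))² = -4185132 + (5 + (-5 + 45))² = -4185132 + (5 + 40)² = -4185132 + 45² = -4185132 + 2025 = -4183107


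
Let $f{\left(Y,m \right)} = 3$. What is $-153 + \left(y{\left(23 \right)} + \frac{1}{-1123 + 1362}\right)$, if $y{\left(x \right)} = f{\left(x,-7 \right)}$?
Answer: $- \frac{35849}{239} \approx -150.0$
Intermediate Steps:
$y{\left(x \right)} = 3$
$-153 + \left(y{\left(23 \right)} + \frac{1}{-1123 + 1362}\right) = -153 + \left(3 + \frac{1}{-1123 + 1362}\right) = -153 + \left(3 + \frac{1}{239}\right) = -153 + \frac{718}{239} = - \frac{35849}{239}$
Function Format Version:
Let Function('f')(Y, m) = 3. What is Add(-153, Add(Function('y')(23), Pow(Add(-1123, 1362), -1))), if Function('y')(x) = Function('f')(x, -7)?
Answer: Rational(-35849, 239) ≈ -150.00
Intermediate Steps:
Function('y')(x) = 3
Add(-153, Add(Function('y')(23), Pow(Add(-1123, 1362), -1))) = Add(-153, Add(3, Pow(Add(-1123, 1362), -1))) = Add(-153, Add(3, Pow(239, -1))) = Add(-153, Add(3, Rational(1, 239))) = Add(-153, Rational(718, 239)) = Rational(-35849, 239)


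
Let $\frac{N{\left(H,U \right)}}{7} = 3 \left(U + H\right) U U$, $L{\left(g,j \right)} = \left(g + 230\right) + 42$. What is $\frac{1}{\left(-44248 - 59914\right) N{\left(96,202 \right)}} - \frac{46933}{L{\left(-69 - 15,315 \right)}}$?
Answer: $- \frac{312079996264157315}{1250102045419248} \approx -249.64$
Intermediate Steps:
$L{\left(g,j \right)} = 272 + g$ ($L{\left(g,j \right)} = \left(230 + g\right) + 42 = 272 + g$)
$N{\left(H,U \right)} = 7 U^{2} \left(3 H + 3 U\right)$ ($N{\left(H,U \right)} = 7 \cdot 3 \left(U + H\right) U U = 7 \cdot 3 \left(H + U\right) U^{2} = 7 \left(3 H + 3 U\right) U^{2} = 7 U^{2} \left(3 H + 3 U\right)$)
$\frac{1}{\left(-44248 - 59914\right) N{\left(96,202 \right)}} - \frac{46933}{L{\left(-69 - 15,315 \right)}} = \frac{1}{\left(-44248 - 59914\right) 21 \cdot 202^{2} \left(96 + 202\right)} - \frac{46933}{272 - 84} = \frac{1}{\left(-104162\right) 21 \cdot 40804 \cdot 298} - \frac{46933}{272 - 84} = - \frac{1}{104162 \cdot 255351432} - \frac{46933}{188} = \left(- \frac{1}{104162}\right) \frac{1}{255351432} - \frac{46933}{188} = - \frac{1}{26597915859984} - \frac{46933}{188} = - \frac{312079996264157315}{1250102045419248}$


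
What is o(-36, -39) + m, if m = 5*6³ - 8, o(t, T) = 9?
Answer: 1081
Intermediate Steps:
m = 1072 (m = 5*216 - 8 = 1080 - 8 = 1072)
o(-36, -39) + m = 9 + 1072 = 1081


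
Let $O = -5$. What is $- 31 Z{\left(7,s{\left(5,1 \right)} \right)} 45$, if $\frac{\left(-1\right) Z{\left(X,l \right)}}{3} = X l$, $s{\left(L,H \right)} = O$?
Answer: $-146475$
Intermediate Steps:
$s{\left(L,H \right)} = -5$
$Z{\left(X,l \right)} = - 3 X l$
$- 31 Z{\left(7,s{\left(5,1 \right)} \right)} 45 = - 31 \left(\left(-3\right) 7 \left(-5\right)\right) 45 = \left(-31\right) 105 \cdot 45 = \left(-3255\right) 45 = -146475$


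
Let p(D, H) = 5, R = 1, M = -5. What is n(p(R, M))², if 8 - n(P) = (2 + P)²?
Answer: 1681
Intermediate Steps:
n(P) = 8 - (2 + P)²
n(p(R, M))² = (8 - (2 + 5)²)² = (8 - 1*7²)² = (8 - 1*49)² = (8 - 49)² = (-41)² = 1681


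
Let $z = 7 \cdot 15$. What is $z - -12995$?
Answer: $13100$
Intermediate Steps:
$z = 105$
$z - -12995 = 105 - -12995 = 105 + 12995 = 13100$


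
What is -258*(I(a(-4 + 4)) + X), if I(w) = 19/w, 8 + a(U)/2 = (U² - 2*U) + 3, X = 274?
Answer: -351009/5 ≈ -70202.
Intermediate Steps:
a(U) = -10 - 4*U + 2*U² (a(U) = -16 + 2*((U² - 2*U) + 3) = -16 + 2*(3 + U² - 2*U) = -16 + (6 - 4*U + 2*U²) = -10 - 4*U + 2*U²)
-258*(I(a(-4 + 4)) + X) = -258*(19/(-10 - 4*(-4 + 4) + 2*(-4 + 4)²) + 274) = -258*(19/(-10 - 4*0 + 2*0²) + 274) = -258*(19/(-10 + 0 + 2*0) + 274) = -258*(19/(-10 + 0 + 0) + 274) = -258*(19/(-10) + 274) = -258*(19*(-⅒) + 274) = -258*(-19/10 + 274) = -258*2721/10 = -351009/5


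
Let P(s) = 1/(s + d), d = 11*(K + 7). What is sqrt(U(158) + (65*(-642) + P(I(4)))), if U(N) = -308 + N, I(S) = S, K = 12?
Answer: I*sqrt(1900053507)/213 ≈ 204.65*I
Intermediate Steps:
d = 209 (d = 11*(12 + 7) = 11*19 = 209)
P(s) = 1/(209 + s) (P(s) = 1/(s + 209) = 1/(209 + s))
sqrt(U(158) + (65*(-642) + P(I(4)))) = sqrt((-308 + 158) + (65*(-642) + 1/(209 + 4))) = sqrt(-150 + (-41730 + 1/213)) = sqrt(-150 - 8888489/213) = sqrt(-8920439/213) = I*sqrt(1900053507)/213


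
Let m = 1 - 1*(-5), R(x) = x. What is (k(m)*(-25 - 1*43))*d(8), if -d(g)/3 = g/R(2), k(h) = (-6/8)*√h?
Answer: -612*√6 ≈ -1499.1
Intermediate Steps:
m = 6 (m = 1 + 5 = 6)
k(h) = -3*√h/4 (k(h) = (-6*⅛)*√h = -3*√h/4)
d(g) = -3*g/2
(k(m)*(-25 - 1*43))*d(8) = ((-3*√6/4)*(-25 - 1*43))*(-3/2*8) = ((-3*√6/4)*(-25 - 43))*(-12) = (-3*√6/4*(-68))*(-12) = (51*√6)*(-12) = -612*√6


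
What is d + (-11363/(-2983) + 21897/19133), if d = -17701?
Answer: -53156817211/3003881 ≈ -17696.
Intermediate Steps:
d + (-11363/(-2983) + 21897/19133) = -17701 + (-11363/(-2983) + 21897/19133) = -17701 + (-11363*(-1/2983) + 21897*(1/19133)) = -17701 + (11363/2983 + 21897/19133) = -17701 + 14880370/3003881 = -53156817211/3003881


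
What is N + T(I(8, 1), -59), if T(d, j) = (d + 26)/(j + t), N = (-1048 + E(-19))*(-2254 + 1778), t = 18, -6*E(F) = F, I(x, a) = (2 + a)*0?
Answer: 61172824/123 ≈ 4.9734e+5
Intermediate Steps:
I(x, a) = 0
E(F) = -F/6
N = 1492022/3 (N = (-1048 - 1/6*(-19))*(-2254 + 1778) = (-1048 + 19/6)*(-476) = -6269/6*(-476) = 1492022/3 ≈ 4.9734e+5)
T(d, j) = (26 + d)/(18 + j) (T(d, j) = (d + 26)/(j + 18) = (26 + d)/(18 + j))
N + T(I(8, 1), -59) = 1492022/3 + (26 + 0)/(18 - 59) = 1492022/3 + 26/(-41) = 1492022/3 - 1/41*26 = 1492022/3 - 26/41 = 61172824/123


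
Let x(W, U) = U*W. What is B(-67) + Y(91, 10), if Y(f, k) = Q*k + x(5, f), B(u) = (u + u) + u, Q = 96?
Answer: 1214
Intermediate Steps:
B(u) = 3*u (B(u) = 2*u + u = 3*u)
Y(f, k) = 5*f + 96*k (Y(f, k) = 96*k + f*5 = 96*k + 5*f = 5*f + 96*k)
B(-67) + Y(91, 10) = 3*(-67) + (5*91 + 96*10) = -201 + (455 + 960) = -201 + 1415 = 1214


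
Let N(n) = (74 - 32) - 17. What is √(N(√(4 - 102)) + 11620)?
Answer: √11645 ≈ 107.91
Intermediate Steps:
N(n) = 25 (N(n) = 42 - 17 = 25)
√(N(√(4 - 102)) + 11620) = √(25 + 11620) = √11645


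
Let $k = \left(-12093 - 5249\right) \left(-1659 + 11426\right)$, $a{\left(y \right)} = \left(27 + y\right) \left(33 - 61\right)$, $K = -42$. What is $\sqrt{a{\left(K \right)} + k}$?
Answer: $i \sqrt{169378894} \approx 13015.0 i$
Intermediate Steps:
$a{\left(y \right)} = -756 - 28 y$ ($a{\left(y \right)} = \left(27 + y\right) \left(-28\right) = -756 - 28 y$)
$k = -169379314$ ($k = \left(-17342\right) 9767 = -169379314$)
$\sqrt{a{\left(K \right)} + k} = \sqrt{\left(-756 - -1176\right) - 169379314} = \sqrt{\left(-756 + 1176\right) - 169379314} = \sqrt{420 - 169379314} = \sqrt{-169378894} = i \sqrt{169378894}$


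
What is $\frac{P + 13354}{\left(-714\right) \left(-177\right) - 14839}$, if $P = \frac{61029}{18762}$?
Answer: $\frac{83536259}{697564906} \approx 0.11975$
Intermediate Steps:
$P = \frac{20343}{6254}$ ($P = 61029 \cdot \frac{1}{18762} = \frac{20343}{6254} \approx 3.2528$)
$\frac{P + 13354}{\left(-714\right) \left(-177\right) - 14839} = \frac{\frac{20343}{6254} + 13354}{\left(-714\right) \left(-177\right) - 14839} = \frac{83536259}{6254 \left(126378 - 14839\right)} = \frac{83536259}{6254 \cdot 111539} = \frac{83536259}{6254} \cdot \frac{1}{111539} = \frac{83536259}{697564906}$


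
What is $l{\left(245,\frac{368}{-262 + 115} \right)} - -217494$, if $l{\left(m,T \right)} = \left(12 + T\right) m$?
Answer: $\frac{659462}{3} \approx 2.1982 \cdot 10^{5}$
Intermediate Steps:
$l{\left(m,T \right)} = m \left(12 + T\right)$
$l{\left(245,\frac{368}{-262 + 115} \right)} - -217494 = 245 \left(12 + \frac{368}{-262 + 115}\right) - -217494 = 245 \left(12 + \frac{368}{-147}\right) + 217494 = 245 \left(12 + 368 \left(- \frac{1}{147}\right)\right) + 217494 = 245 \left(12 - \frac{368}{147}\right) + 217494 = 245 \cdot \frac{1396}{147} + 217494 = \frac{6980}{3} + 217494 = \frac{659462}{3}$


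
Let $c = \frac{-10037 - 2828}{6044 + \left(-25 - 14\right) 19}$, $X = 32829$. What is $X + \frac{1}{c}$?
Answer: $\frac{422339782}{12865} \approx 32829.0$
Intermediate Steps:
$c = - \frac{12865}{5303}$ ($c = - \frac{12865}{6044 - 741} = - \frac{12865}{5303} \approx -2.426$)
$X + \frac{1}{c} = 32829 + \frac{1}{- \frac{12865}{5303}} = 32829 - \frac{5303}{12865} = \frac{422339782}{12865}$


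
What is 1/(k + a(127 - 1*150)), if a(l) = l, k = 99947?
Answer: 1/99924 ≈ 1.0008e-5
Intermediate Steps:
1/(k + a(127 - 1*150)) = 1/(99947 + (127 - 1*150)) = 1/(99947 + (127 - 150)) = 1/(99947 - 23) = 1/99924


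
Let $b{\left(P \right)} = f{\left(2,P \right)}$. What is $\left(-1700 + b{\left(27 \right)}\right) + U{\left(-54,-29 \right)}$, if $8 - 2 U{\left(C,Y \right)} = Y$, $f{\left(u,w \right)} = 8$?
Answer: $- \frac{3347}{2} \approx -1673.5$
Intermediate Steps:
$b{\left(P \right)} = 8$
$U{\left(C,Y \right)} = 4 - \frac{Y}{2}$
$\left(-1700 + b{\left(27 \right)}\right) + U{\left(-54,-29 \right)} = \left(-1700 + 8\right) + \left(4 - - \frac{29}{2}\right) = -1692 + \left(4 + \frac{29}{2}\right) = -1692 + \frac{37}{2} = - \frac{3347}{2}$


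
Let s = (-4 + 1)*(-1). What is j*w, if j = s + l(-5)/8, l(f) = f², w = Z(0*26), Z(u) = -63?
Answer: -3087/8 ≈ -385.88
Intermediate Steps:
w = -63
s = 3 (s = -3*(-1) = 3)
j = 49/8 (j = 3 + (-5)²/8 = 3 + (⅛)*25 = 3 + 25/8 = 49/8 ≈ 6.1250)
j*w = (49/8)*(-63) = -3087/8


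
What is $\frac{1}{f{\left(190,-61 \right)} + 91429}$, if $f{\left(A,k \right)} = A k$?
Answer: $\frac{1}{79839} \approx 1.2525 \cdot 10^{-5}$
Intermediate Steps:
$\frac{1}{f{\left(190,-61 \right)} + 91429} = \frac{1}{190 \left(-61\right) + 91429} = \frac{1}{-11590 + 91429} = \frac{1}{79839}$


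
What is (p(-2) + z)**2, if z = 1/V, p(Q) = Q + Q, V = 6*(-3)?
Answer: 5329/324 ≈ 16.448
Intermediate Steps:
V = -18
p(Q) = 2*Q
z = -1/18 (z = 1/(-18) = -1/18 ≈ -0.055556)
(p(-2) + z)**2 = (2*(-2) - 1/18)**2 = (-4 - 1/18)**2 = (-73/18)**2 = 5329/324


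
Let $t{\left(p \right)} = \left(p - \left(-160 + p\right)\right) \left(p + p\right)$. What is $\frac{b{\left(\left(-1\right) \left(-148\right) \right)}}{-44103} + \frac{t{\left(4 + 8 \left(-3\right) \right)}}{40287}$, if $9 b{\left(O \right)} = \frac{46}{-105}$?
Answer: $- \frac{88911030266}{559684931715} \approx -0.15886$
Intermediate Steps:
$t{\left(p \right)} = 320 p$ ($t{\left(p \right)} = 160 \cdot 2 p = 320 p$)
$b{\left(O \right)} = - \frac{46}{945}$ ($b{\left(O \right)} = \frac{46 \frac{1}{-105}}{9} = \frac{46 \left(- \frac{1}{105}\right)}{9} = \frac{1}{9} \left(- \frac{46}{105}\right) = - \frac{46}{945}$)
$\frac{b{\left(\left(-1\right) \left(-148\right) \right)}}{-44103} + \frac{t{\left(4 + 8 \left(-3\right) \right)}}{40287} = - \frac{46}{945 \left(-44103\right)} + \frac{320 \left(4 + 8 \left(-3\right)\right)}{40287} = \left(- \frac{46}{945}\right) \left(- \frac{1}{44103}\right) + 320 \left(4 - 24\right) \frac{1}{40287} = \frac{46}{41677335} + 320 \left(-20\right) \frac{1}{40287} = \frac{46}{41677335} - \frac{6400}{40287} = - \frac{88911030266}{559684931715}$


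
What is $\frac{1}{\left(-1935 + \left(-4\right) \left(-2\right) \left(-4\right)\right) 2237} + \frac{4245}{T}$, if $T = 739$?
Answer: $\frac{18678759116}{3251732281} \approx 5.7442$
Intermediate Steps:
$\frac{1}{\left(-1935 + \left(-4\right) \left(-2\right) \left(-4\right)\right) 2237} + \frac{4245}{T} = \frac{1}{\left(-1935 + \left(-4\right) \left(-2\right) \left(-4\right)\right) 2237} + \frac{4245}{739} = \frac{1}{-1935 + 8 \left(-4\right)} \frac{1}{2237} + 4245 \cdot \frac{1}{739} = \frac{1}{-1935 - 32} \cdot \frac{1}{2237} + \frac{4245}{739} = \frac{1}{-1967} \cdot \frac{1}{2237} + \frac{4245}{739} = \left(- \frac{1}{1967}\right) \frac{1}{2237} + \frac{4245}{739} = - \frac{1}{4400179} + \frac{4245}{739} = \frac{18678759116}{3251732281}$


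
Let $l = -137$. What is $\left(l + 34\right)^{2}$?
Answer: $10609$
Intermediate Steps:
$\left(l + 34\right)^{2} = \left(-137 + 34\right)^{2} = \left(-103\right)^{2} = 10609$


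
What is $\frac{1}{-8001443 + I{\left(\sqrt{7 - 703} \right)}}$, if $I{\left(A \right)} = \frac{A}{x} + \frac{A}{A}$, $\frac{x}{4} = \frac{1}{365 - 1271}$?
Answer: $\frac{i}{- 8001442 i + 453 \sqrt{174}} \approx -1.2498 \cdot 10^{-7} + 9.3333 \cdot 10^{-11} i$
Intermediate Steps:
$x = - \frac{2}{453}$ ($x = \frac{4}{365 - 1271} = \frac{4}{-906} = 4 \left(- \frac{1}{906}\right) = - \frac{2}{453} \approx -0.004415$)
$I{\left(A \right)} = 1 - \frac{453 A}{2}$ ($I{\left(A \right)} = \frac{A}{- \frac{2}{453}} + \frac{A}{A} = A \left(- \frac{453}{2}\right) + 1 = - \frac{453 A}{2} + 1 = 1 - \frac{453 A}{2}$)
$\frac{1}{-8001443 + I{\left(\sqrt{7 - 703} \right)}} = \frac{1}{-8001443 + \left(1 - \frac{453 \sqrt{7 - 703}}{2}\right)} = \frac{1}{-8001443 + \left(1 - \frac{453 \sqrt{-696}}{2}\right)} = \frac{1}{-8001443 + \left(1 - \frac{453 \cdot 2 i \sqrt{174}}{2}\right)} = \frac{1}{-8001443 + \left(1 - 453 i \sqrt{174}\right)} = \frac{1}{-8001442 - 453 i \sqrt{174}}$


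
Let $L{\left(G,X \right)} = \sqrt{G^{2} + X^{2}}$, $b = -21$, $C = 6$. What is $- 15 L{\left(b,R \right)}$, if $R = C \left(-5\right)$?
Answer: $- 45 \sqrt{149} \approx -549.29$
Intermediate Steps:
$R = -30$ ($R = 6 \left(-5\right) = -30$)
$- 15 L{\left(b,R \right)} = - 15 \sqrt{\left(-21\right)^{2} + \left(-30\right)^{2}} = - 15 \sqrt{441 + 900} = - 15 \sqrt{1341} = - 15 \cdot 3 \sqrt{149} = - 45 \sqrt{149}$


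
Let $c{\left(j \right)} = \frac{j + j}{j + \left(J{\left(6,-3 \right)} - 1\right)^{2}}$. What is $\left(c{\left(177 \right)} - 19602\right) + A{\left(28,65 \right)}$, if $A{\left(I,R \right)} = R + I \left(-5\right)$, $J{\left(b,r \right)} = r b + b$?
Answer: $- \frac{3403944}{173} \approx -19676.0$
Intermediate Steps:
$J{\left(b,r \right)} = b + b r$ ($J{\left(b,r \right)} = b r + b = b + b r$)
$A{\left(I,R \right)} = R - 5 I$
$c{\left(j \right)} = \frac{2 j}{169 + j}$ ($c{\left(j \right)} = \frac{j + j}{j + \left(6 \left(1 - 3\right) - 1\right)^{2}} = \frac{2 j}{j + \left(6 \left(-2\right) - 1\right)^{2}} = \frac{2 j}{j + \left(-12 - 1\right)^{2}} = \frac{2 j}{j + \left(-13\right)^{2}} = \frac{2 j}{j + 169} = \frac{2 j}{169 + j}$)
$\left(c{\left(177 \right)} - 19602\right) + A{\left(28,65 \right)} = \left(2 \cdot 177 \frac{1}{169 + 177} - 19602\right) + \left(65 - 140\right) = \left(2 \cdot 177 \cdot \frac{1}{346} - 19602\right) + \left(65 - 140\right) = \left(2 \cdot 177 \cdot \frac{1}{346} - 19602\right) - 75 = \left(\frac{177}{173} - 19602\right) - 75 = - \frac{3390969}{173} - 75 = - \frac{3403944}{173}$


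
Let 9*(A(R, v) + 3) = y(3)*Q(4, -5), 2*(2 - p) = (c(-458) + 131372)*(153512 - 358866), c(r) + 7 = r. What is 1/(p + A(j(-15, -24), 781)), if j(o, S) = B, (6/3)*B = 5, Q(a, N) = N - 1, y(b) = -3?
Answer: 1/13441138040 ≈ 7.4398e-11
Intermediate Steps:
c(r) = -7 + r
Q(a, N) = -1 + N
B = 5/2 (B = (½)*5 = 5/2 ≈ 2.5000)
p = 13441138041 (p = 2 - ((-7 - 458) + 131372)*(153512 - 358866)/2 = 2 - (-465 + 131372)*(-205354)/2 = 2 - 130907*(-205354)/2 = 2 - ½*(-26882276078) = 2 + 13441138039 = 13441138041)
j(o, S) = 5/2
A(R, v) = -1 (A(R, v) = -3 + (-3*(-1 - 5))/9 = -3 + (-3*(-6))/9 = -3 + (⅑)*18 = -3 + 2 = -1)
1/(p + A(j(-15, -24), 781)) = 1/(13441138041 - 1) = 1/13441138040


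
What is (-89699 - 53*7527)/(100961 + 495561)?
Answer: -244315/298261 ≈ -0.81913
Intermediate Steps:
(-89699 - 53*7527)/(100961 + 495561) = (-89699 - 398931)/596522 = -488630*1/596522 = -244315/298261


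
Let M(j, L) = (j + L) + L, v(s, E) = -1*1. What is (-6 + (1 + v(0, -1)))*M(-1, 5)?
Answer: -54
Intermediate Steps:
v(s, E) = -1
M(j, L) = j + 2*L (M(j, L) = (L + j) + L = j + 2*L)
(-6 + (1 + v(0, -1)))*M(-1, 5) = (-6 + (1 - 1))*(-1 + 2*5) = (-6 + 0)*(-1 + 10) = -6*9 = -54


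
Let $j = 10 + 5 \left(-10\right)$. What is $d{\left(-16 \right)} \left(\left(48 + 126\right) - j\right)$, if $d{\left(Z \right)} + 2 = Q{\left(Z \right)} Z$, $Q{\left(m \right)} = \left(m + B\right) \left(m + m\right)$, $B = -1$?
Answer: $-1863084$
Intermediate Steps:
$Q{\left(m \right)} = 2 m \left(-1 + m\right)$ ($Q{\left(m \right)} = \left(m - 1\right) \left(m + m\right) = \left(-1 + m\right) 2 m = 2 m \left(-1 + m\right)$)
$d{\left(Z \right)} = -2 + 2 Z^{2} \left(-1 + Z\right)$ ($d{\left(Z \right)} = -2 + 2 Z \left(-1 + Z\right) Z = -2 + 2 Z^{2} \left(-1 + Z\right)$)
$j = -40$ ($j = 10 - 50 = -40$)
$d{\left(-16 \right)} \left(\left(48 + 126\right) - j\right) = \left(-2 + 2 \left(-16\right)^{2} \left(-1 - 16\right)\right) \left(\left(48 + 126\right) - -40\right) = \left(-2 + 2 \cdot 256 \left(-17\right)\right) \left(174 + 40\right) = \left(-2 - 8704\right) 214 = \left(-8706\right) 214 = -1863084$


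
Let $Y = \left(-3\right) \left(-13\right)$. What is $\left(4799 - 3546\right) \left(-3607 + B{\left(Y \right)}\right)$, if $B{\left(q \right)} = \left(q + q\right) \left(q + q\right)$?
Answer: $3103681$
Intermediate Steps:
$Y = 39$
$B{\left(q \right)} = 4 q^{2}$ ($B{\left(q \right)} = 2 q 2 q = 4 q^{2}$)
$\left(4799 - 3546\right) \left(-3607 + B{\left(Y \right)}\right) = \left(4799 - 3546\right) \left(-3607 + 4 \cdot 39^{2}\right) = 1253 \left(-3607 + 4 \cdot 1521\right) = 1253 \left(-3607 + 6084\right) = 1253 \cdot 2477 = 3103681$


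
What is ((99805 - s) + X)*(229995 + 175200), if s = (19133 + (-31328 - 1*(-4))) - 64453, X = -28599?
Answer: 59908080750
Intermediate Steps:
s = -76644 (s = (19133 + (-31328 + 4)) - 64453 = (19133 - 31324) - 64453 = -12191 - 64453 = -76644)
((99805 - s) + X)*(229995 + 175200) = ((99805 - 1*(-76644)) - 28599)*(229995 + 175200) = ((99805 + 76644) - 28599)*405195 = (176449 - 28599)*405195 = 147850*405195 = 59908080750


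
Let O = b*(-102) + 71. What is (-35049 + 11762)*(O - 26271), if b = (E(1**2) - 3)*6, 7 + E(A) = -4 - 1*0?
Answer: 410596384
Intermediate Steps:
E(A) = -11 (E(A) = -7 + (-4 - 1*0) = -7 + (-4 + 0) = -7 - 4 = -11)
b = -84 (b = (-11 - 3)*6 = -14*6 = -84)
O = 8639 (O = -84*(-102) + 71 = 8568 + 71 = 8639)
(-35049 + 11762)*(O - 26271) = (-35049 + 11762)*(8639 - 26271) = -23287*(-17632) = 410596384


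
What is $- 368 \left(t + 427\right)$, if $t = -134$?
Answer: $-107824$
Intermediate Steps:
$- 368 \left(t + 427\right) = - 368 \left(-134 + 427\right) = \left(-368\right) 293 = -107824$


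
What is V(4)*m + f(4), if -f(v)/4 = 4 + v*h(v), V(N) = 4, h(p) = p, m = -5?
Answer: -100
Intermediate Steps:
f(v) = -16 - 4*v² (f(v) = -4*(4 + v*v) = -4*(4 + v²) = -16 - 4*v²)
V(4)*m + f(4) = 4*(-5) + (-16 - 4*4²) = -20 + (-16 - 4*16) = -20 + (-16 - 64) = -20 - 80 = -100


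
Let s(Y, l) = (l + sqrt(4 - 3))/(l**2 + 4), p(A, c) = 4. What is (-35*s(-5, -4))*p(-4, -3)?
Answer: 21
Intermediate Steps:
s(Y, l) = (1 + l)/(4 + l**2) (s(Y, l) = (l + sqrt(1))/(4 + l**2) = (l + 1)/(4 + l**2) = (1 + l)/(4 + l**2))
(-35*s(-5, -4))*p(-4, -3) = -35*(1 - 4)/(4 + (-4)**2)*4 = -35*(-3)/(4 + 16)*4 = -35*(-3)/20*4 = -7*(-3)/4*4 = -35*(-3/20)*4 = (21/4)*4 = 21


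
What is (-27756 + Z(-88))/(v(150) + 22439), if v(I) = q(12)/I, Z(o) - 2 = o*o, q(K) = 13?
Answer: -3001500/3365863 ≈ -0.89175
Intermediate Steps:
Z(o) = 2 + o² (Z(o) = 2 + o*o = 2 + o²)
v(I) = 13/I
(-27756 + Z(-88))/(v(150) + 22439) = (-27756 + (2 + (-88)²))/(13/150 + 22439) = (-27756 + (2 + 7744))/(13*(1/150) + 22439) = (-27756 + 7746)/(13/150 + 22439) = -20010/3365863/150 = -20010*150/3365863 = -3001500/3365863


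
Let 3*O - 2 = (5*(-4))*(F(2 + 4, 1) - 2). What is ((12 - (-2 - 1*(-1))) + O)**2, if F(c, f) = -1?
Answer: 10201/9 ≈ 1133.4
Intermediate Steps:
O = 62/3 (O = 2/3 + ((5*(-4))*(-1 - 2))/3 = 2/3 + (-20*(-3))/3 = 2/3 + (1/3)*60 = 2/3 + 20 = 62/3 ≈ 20.667)
((12 - (-2 - 1*(-1))) + O)**2 = ((12 - (-2 - 1*(-1))) + 62/3)**2 = ((12 - (-2 + 1)) + 62/3)**2 = ((12 - 1*(-1)) + 62/3)**2 = ((12 + 1) + 62/3)**2 = (13 + 62/3)**2 = (101/3)**2 = 10201/9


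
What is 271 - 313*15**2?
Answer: -70154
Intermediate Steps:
271 - 313*15**2 = 271 - 313*225 = 271 - 70425 = -70154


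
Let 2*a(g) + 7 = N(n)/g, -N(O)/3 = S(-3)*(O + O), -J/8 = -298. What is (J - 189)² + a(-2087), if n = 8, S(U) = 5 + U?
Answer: 20110421837/4174 ≈ 4.8180e+6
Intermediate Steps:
J = 2384 (J = -8*(-298) = 2384)
N(O) = -12*O (N(O) = -3*(5 - 3)*(O + O) = -6*2*O = -12*O)
a(g) = -7/2 - 48/g (a(g) = -7/2 + ((-12*8)/g)/2 = -7/2 + (-96/g)/2 = -7/2 - 48/g)
(J - 189)² + a(-2087) = (2384 - 189)² + (-7/2 - 48/(-2087)) = 2195² + (-7/2 - 48*(-1/2087)) = 4818025 + (-7/2 + 48/2087) = 4818025 - 14513/4174 = 20110421837/4174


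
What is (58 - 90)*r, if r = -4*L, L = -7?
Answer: -896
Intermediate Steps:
r = 28 (r = -4*(-7) = 28)
(58 - 90)*r = (58 - 90)*28 = -32*28 = -896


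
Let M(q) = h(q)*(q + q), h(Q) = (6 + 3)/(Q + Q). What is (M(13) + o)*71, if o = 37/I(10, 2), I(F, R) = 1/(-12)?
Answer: -30885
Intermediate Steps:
I(F, R) = -1/12
h(Q) = 9/(2*Q) (h(Q) = 9/((2*Q)) = 9*(1/(2*Q)) = 9/(2*Q))
M(q) = 9 (M(q) = (9/(2*q))*(q + q) = (9/(2*q))*(2*q) = 9)
o = -444 (o = 37/(-1/12) = 37*(-12) = -444)
(M(13) + o)*71 = (9 - 444)*71 = -435*71 = -30885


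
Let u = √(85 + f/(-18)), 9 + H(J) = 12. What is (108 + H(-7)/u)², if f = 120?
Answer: 2741067/235 + 648*√705/235 ≈ 11737.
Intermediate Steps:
H(J) = 3 (H(J) = -9 + 12 = 3)
u = √705/3 (u = √(85 + 120/(-18)) = √(85 + 120*(-1/18)) = √(85 - 20/3) = √(235/3) = √705/3 ≈ 8.8506)
(108 + H(-7)/u)² = (108 + 3/((√705/3)))² = (108 + 3*(√705/235))² = (108 + 3*√705/235)²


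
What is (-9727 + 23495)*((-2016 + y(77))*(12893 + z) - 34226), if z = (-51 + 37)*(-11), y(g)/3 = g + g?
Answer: -279617946752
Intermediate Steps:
y(g) = 6*g (y(g) = 3*(g + g) = 3*(2*g) = 6*g)
z = 154 (z = -14*(-11) = 154)
(-9727 + 23495)*((-2016 + y(77))*(12893 + z) - 34226) = (-9727 + 23495)*((-2016 + 6*77)*(12893 + 154) - 34226) = 13768*((-2016 + 462)*13047 - 34226) = 13768*(-1554*13047 - 34226) = 13768*(-20275038 - 34226) = 13768*(-20309264) = -279617946752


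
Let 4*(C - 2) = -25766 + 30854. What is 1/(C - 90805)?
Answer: -1/89531 ≈ -1.1169e-5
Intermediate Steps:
C = 1274 (C = 2 + (-25766 + 30854)/4 = 2 + (1/4)*5088 = 2 + 1272 = 1274)
1/(C - 90805) = 1/(1274 - 90805) = 1/(-89531) = -1/89531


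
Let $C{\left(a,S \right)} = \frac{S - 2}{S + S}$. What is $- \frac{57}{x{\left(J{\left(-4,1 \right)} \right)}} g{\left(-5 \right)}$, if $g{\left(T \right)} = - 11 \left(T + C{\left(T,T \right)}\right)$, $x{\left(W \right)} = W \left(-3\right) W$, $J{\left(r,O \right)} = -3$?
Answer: $\frac{8987}{90} \approx 99.856$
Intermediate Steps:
$C{\left(a,S \right)} = \frac{-2 + S}{2 S}$
$x{\left(W \right)} = - 3 W^{2}$ ($x{\left(W \right)} = - 3 W W = - 3 W^{2}$)
$g{\left(T \right)} = - 11 T - \frac{11 \left(-2 + T\right)}{2 T}$ ($g{\left(T \right)} = - 11 \left(T + \frac{-2 + T}{2 T}\right) = - 11 T - \frac{11 \left(-2 + T\right)}{2 T}$)
$- \frac{57}{x{\left(J{\left(-4,1 \right)} \right)}} g{\left(-5 \right)} = - \frac{57}{\left(-3\right) \left(-3\right)^{2}} \left(- \frac{11}{2} - -55 + \frac{11}{-5}\right) = - \frac{57}{\left(-3\right) 9} \left(- \frac{11}{2} + 55 + 11 \left(- \frac{1}{5}\right)\right) = - \frac{57}{-27} \left(- \frac{11}{2} + 55 - \frac{11}{5}\right) = \left(-57\right) \left(- \frac{1}{27}\right) \frac{473}{10} = \frac{19}{9} \cdot \frac{473}{10} = \frac{8987}{90}$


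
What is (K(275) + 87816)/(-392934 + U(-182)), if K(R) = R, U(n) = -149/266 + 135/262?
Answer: -1534809493/6846089864 ≈ -0.22419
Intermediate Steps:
U(n) = -782/17423 (U(n) = -149*1/266 + 135*(1/262) = -149/266 + 135/262 = -782/17423)
(K(275) + 87816)/(-392934 + U(-182)) = (275 + 87816)/(-392934 - 782/17423) = 88091/(-6846089864/17423) = 88091*(-17423/6846089864) = -1534809493/6846089864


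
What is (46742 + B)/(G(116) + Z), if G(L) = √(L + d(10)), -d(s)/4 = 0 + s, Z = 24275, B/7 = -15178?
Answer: -1444459600/589275549 + 119008*√19/589275549 ≈ -2.4504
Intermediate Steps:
B = -106246 (B = 7*(-15178) = -106246)
d(s) = -4*s (d(s) = -4*(0 + s) = -4*s)
G(L) = √(-40 + L) (G(L) = √(L - 4*10) = √(L - 40) = √(-40 + L))
(46742 + B)/(G(116) + Z) = (46742 - 106246)/(√(-40 + 116) + 24275) = -59504/(√76 + 24275) = -59504/(2*√19 + 24275) = -59504/(24275 + 2*√19)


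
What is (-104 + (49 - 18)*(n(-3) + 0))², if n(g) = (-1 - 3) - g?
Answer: 18225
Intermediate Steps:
n(g) = -4 - g
(-104 + (49 - 18)*(n(-3) + 0))² = (-104 + (49 - 18)*((-4 - 1*(-3)) + 0))² = (-104 + 31*((-4 + 3) + 0))² = (-104 + 31*(-1 + 0))² = (-104 + 31*(-1))² = (-104 - 31)² = (-135)² = 18225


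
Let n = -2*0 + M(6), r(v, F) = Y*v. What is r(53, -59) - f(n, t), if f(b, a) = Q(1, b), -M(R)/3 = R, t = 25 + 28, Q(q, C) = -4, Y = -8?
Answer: -420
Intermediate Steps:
r(v, F) = -8*v
t = 53
M(R) = -3*R
n = -18 (n = -2*0 - 3*6 = 0 - 18 = -18)
f(b, a) = -4
r(53, -59) - f(n, t) = -8*53 - 1*(-4) = -424 + 4 = -420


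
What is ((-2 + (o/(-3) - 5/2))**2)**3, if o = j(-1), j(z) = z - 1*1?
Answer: 148035889/46656 ≈ 3172.9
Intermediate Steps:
j(z) = -1 + z (j(z) = z - 1 = -1 + z)
o = -2 (o = -1 - 1 = -2)
((-2 + (o/(-3) - 5/2))**2)**3 = ((-2 + (-2/(-3) - 5/2))**2)**3 = ((-2 + (-2*(-1/3) - 5*1/2))**2)**3 = ((-2 + (2/3 - 5/2))**2)**3 = ((-2 - 11/6)**2)**3 = ((-23/6)**2)**3 = (529/36)**3 = 148035889/46656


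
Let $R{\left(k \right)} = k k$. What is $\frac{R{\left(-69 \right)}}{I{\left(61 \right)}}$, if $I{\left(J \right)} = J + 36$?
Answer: $\frac{4761}{97} \approx 49.082$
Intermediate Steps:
$I{\left(J \right)} = 36 + J$
$R{\left(k \right)} = k^{2}$
$\frac{R{\left(-69 \right)}}{I{\left(61 \right)}} = \frac{\left(-69\right)^{2}}{36 + 61} = \frac{4761}{97}$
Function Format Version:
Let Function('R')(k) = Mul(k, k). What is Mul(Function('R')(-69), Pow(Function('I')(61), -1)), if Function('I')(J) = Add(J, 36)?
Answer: Rational(4761, 97) ≈ 49.082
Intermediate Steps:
Function('I')(J) = Add(36, J)
Function('R')(k) = Pow(k, 2)
Mul(Function('R')(-69), Pow(Function('I')(61), -1)) = Mul(Pow(-69, 2), Pow(Add(36, 61), -1)) = Mul(4761, Pow(97, -1)) = Mul(4761, Rational(1, 97)) = Rational(4761, 97)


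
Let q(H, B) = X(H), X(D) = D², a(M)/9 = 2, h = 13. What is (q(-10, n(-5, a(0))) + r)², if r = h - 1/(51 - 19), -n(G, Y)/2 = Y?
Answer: 13068225/1024 ≈ 12762.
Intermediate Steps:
a(M) = 18 (a(M) = 9*2 = 18)
n(G, Y) = -2*Y
q(H, B) = H²
r = 415/32 (r = 13 - 1/(51 - 19) = 13 - 1/32 = 415/32 ≈ 12.969)
(q(-10, n(-5, a(0))) + r)² = ((-10)² + 415/32)² = (100 + 415/32)² = (3615/32)² = 13068225/1024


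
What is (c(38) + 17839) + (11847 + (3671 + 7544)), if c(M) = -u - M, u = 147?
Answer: 40716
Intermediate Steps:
c(M) = -147 - M (c(M) = -1*147 - M = -147 - M)
(c(38) + 17839) + (11847 + (3671 + 7544)) = ((-147 - 1*38) + 17839) + (11847 + (3671 + 7544)) = ((-147 - 38) + 17839) + (11847 + 11215) = (-185 + 17839) + 23062 = 17654 + 23062 = 40716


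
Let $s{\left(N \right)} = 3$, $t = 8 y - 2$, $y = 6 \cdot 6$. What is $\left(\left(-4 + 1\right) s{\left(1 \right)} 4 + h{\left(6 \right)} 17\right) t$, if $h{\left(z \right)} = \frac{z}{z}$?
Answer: $-5434$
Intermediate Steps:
$y = 36$
$t = 286$ ($t = 8 \cdot 36 - 2 = 288 - 2 = 286$)
$h{\left(z \right)} = 1$
$\left(\left(-4 + 1\right) s{\left(1 \right)} 4 + h{\left(6 \right)} 17\right) t = \left(\left(-4 + 1\right) 3 \cdot 4 + 1 \cdot 17\right) 286 = \left(\left(-3\right) 12 + 17\right) 286 = \left(-36 + 17\right) 286 = \left(-19\right) 286 = -5434$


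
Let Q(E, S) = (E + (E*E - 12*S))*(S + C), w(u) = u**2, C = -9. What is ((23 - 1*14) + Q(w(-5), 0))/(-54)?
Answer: 649/6 ≈ 108.17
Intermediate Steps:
Q(E, S) = (-9 + S)*(E + E**2 - 12*S) (Q(E, S) = (E + (E*E - 12*S))*(S - 9) = (E + (E**2 - 12*S))*(-9 + S) = (E + E**2 - 12*S)*(-9 + S) = (-9 + S)*(E + E**2 - 12*S))
((23 - 1*14) + Q(w(-5), 0))/(-54) = ((23 - 1*14) + (-12*0**2 - 9*(-5)**2 - 9*((-5)**2)**2 + 108*0 + (-5)**2*0 + 0*((-5)**2)**2))/(-54) = ((23 - 14) + (-12*0 - 9*25 - 9*25**2 + 0 + 25*0 + 0*25**2))*(-1/54) = (9 + (0 - 225 - 9*625 + 0 + 0 + 0*625))*(-1/54) = (9 + (0 - 225 - 5625 + 0 + 0 + 0))*(-1/54) = (9 - 5850)*(-1/54) = -5841*(-1/54) = 649/6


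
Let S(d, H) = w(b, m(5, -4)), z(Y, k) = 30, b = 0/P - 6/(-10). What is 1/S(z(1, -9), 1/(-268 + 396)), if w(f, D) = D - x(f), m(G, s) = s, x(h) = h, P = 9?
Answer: -5/23 ≈ -0.21739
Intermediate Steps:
b = ⅗ (b = 0/9 - 6/(-10) = 0*(⅑) - 6*(-⅒) = 0 + ⅗ = ⅗ ≈ 0.60000)
w(f, D) = D - f
S(d, H) = -23/5 (S(d, H) = -4 - 1*⅗ = -4 - ⅗ = -23/5)
1/S(z(1, -9), 1/(-268 + 396)) = 1/(-23/5) = -5/23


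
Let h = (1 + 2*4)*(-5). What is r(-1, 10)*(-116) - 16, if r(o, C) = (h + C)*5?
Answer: 20284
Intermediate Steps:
h = -45 (h = (1 + 8)*(-5) = 9*(-5) = -45)
r(o, C) = -225 + 5*C (r(o, C) = (-45 + C)*5 = -225 + 5*C)
r(-1, 10)*(-116) - 16 = (-225 + 5*10)*(-116) - 16 = (-225 + 50)*(-116) - 16 = -175*(-116) - 16 = 20300 - 16 = 20284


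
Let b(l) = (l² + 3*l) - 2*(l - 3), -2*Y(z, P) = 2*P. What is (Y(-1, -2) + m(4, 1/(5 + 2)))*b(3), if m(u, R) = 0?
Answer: 36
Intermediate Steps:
Y(z, P) = -P
b(l) = 6 + l + l² (b(l) = (l² + 3*l) - 2*(-3 + l) = (l² + 3*l) + (6 - 2*l) = 6 + l + l²)
(Y(-1, -2) + m(4, 1/(5 + 2)))*b(3) = (-1*(-2) + 0)*(6 + 3 + 3²) = (2 + 0)*(6 + 3 + 9) = 2*18 = 36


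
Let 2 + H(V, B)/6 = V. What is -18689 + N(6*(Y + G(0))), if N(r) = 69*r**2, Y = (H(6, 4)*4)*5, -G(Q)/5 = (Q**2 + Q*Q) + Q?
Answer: 572294911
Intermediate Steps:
H(V, B) = -12 + 6*V
G(Q) = -10*Q**2 - 5*Q (G(Q) = -5*((Q**2 + Q*Q) + Q) = -5*((Q**2 + Q**2) + Q) = -5*(2*Q**2 + Q) = -5*(Q + 2*Q**2) = -10*Q**2 - 5*Q)
Y = 480 (Y = ((-12 + 6*6)*4)*5 = ((-12 + 36)*4)*5 = (24*4)*5 = 96*5 = 480)
-18689 + N(6*(Y + G(0))) = -18689 + 69*(6*(480 - 5*0*(1 + 2*0)))**2 = -18689 + 69*(6*(480 - 5*0*(1 + 0)))**2 = -18689 + 69*(6*(480 - 5*0*1))**2 = -18689 + 69*(6*(480 + 0))**2 = -18689 + 69*(6*480)**2 = -18689 + 69*2880**2 = -18689 + 69*8294400 = -18689 + 572313600 = 572294911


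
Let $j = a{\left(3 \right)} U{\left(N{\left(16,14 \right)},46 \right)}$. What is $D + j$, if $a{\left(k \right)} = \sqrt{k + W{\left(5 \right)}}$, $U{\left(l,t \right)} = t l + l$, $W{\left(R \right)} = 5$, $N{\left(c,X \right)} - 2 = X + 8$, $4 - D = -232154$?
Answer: $232158 + 2256 \sqrt{2} \approx 2.3535 \cdot 10^{5}$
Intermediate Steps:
$D = 232158$ ($D = 4 - -232154 = 4 + 232154 = 232158$)
$N{\left(c,X \right)} = 10 + X$ ($N{\left(c,X \right)} = 2 + \left(X + 8\right) = 2 + \left(8 + X\right) = 10 + X$)
$U{\left(l,t \right)} = l + l t$ ($U{\left(l,t \right)} = l t + l = l + l t$)
$a{\left(k \right)} = \sqrt{5 + k}$ ($a{\left(k \right)} = \sqrt{k + 5} = \sqrt{5 + k}$)
$j = 2256 \sqrt{2}$ ($j = \sqrt{5 + 3} \left(10 + 14\right) \left(1 + 46\right) = \sqrt{8} \cdot 24 \cdot 47 = 2 \sqrt{2} \cdot 1128 = 2256 \sqrt{2} \approx 3190.5$)
$D + j = 232158 + 2256 \sqrt{2}$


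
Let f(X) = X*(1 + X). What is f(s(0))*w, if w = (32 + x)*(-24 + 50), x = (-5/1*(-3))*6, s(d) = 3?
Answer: 38064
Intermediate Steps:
x = 90 (x = (-5*1*(-3))*6 = -5*(-3)*6 = 15*6 = 90)
w = 3172 (w = (32 + 90)*(-24 + 50) = 122*26 = 3172)
f(s(0))*w = (3*(1 + 3))*3172 = (3*4)*3172 = 12*3172 = 38064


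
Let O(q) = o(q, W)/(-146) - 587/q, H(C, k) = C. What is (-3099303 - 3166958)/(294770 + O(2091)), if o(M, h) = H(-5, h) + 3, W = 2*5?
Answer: -956500877823/44994536350 ≈ -21.258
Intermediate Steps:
W = 10
o(M, h) = -2 (o(M, h) = -5 + 3 = -2)
O(q) = 1/73 - 587/q (O(q) = -2/(-146) - 587/q = -2*(-1/146) - 587/q = 1/73 - 587/q)
(-3099303 - 3166958)/(294770 + O(2091)) = (-3099303 - 3166958)/(294770 + (1/73)*(-42851 + 2091)/2091) = -6266261/(294770 + (1/73)*(1/2091)*(-40760)) = -6266261/(294770 - 40760/152643) = -6266261/44994536350/152643 = -6266261*152643/44994536350 = -956500877823/44994536350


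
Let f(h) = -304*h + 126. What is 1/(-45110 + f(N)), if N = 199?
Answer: -1/105480 ≈ -9.4805e-6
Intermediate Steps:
f(h) = 126 - 304*h
1/(-45110 + f(N)) = 1/(-45110 + (126 - 304*199)) = 1/(-45110 + (126 - 60496)) = 1/(-45110 - 60370) = 1/(-105480) = -1/105480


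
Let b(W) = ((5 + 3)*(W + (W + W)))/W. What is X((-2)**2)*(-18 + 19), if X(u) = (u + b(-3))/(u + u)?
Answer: 7/2 ≈ 3.5000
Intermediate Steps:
b(W) = 24 (b(W) = (8*(W + 2*W))/W = (8*(3*W))/W = (24*W)/W = 24)
X(u) = (24 + u)/(2*u) (X(u) = (u + 24)/(u + u) = (24 + u)/((2*u)) = (24 + u)*(1/(2*u)) = (24 + u)/(2*u))
X((-2)**2)*(-18 + 19) = ((24 + (-2)**2)/(2*((-2)**2)))*(-18 + 19) = ((1/2)*(24 + 4)/4)*1 = ((1/2)*(1/4)*28)*1 = (7/2)*1 = 7/2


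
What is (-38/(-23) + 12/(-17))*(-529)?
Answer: -8510/17 ≈ -500.59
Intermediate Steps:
(-38/(-23) + 12/(-17))*(-529) = (-38*(-1/23) + 12*(-1/17))*(-529) = (38/23 - 12/17)*(-529) = (370/391)*(-529) = -8510/17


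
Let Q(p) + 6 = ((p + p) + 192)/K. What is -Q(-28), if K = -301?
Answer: 1942/301 ≈ 6.4518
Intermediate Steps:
Q(p) = -1998/301 - 2*p/301 (Q(p) = -6 + ((p + p) + 192)/(-301) = -6 + (2*p + 192)*(-1/301) = -6 + (192 + 2*p)*(-1/301) = -6 + (-192/301 - 2*p/301) = -1998/301 - 2*p/301)
-Q(-28) = -(-1998/301 - 2/301*(-28)) = -(-1998/301 + 8/43) = -1*(-1942/301) = 1942/301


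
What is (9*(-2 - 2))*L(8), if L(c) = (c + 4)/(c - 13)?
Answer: 432/5 ≈ 86.400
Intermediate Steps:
L(c) = (4 + c)/(-13 + c)
(9*(-2 - 2))*L(8) = (9*(-2 - 2))*((4 + 8)/(-13 + 8)) = (9*(-4))*(12/(-5)) = -(-36)*12/5 = -36*(-12/5) = 432/5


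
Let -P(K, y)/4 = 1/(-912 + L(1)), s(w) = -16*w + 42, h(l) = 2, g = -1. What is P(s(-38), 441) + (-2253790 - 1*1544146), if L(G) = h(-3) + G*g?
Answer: -3459919692/911 ≈ -3.7979e+6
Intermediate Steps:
s(w) = 42 - 16*w
L(G) = 2 - G (L(G) = 2 + G*(-1) = 2 - G)
P(K, y) = 4/911 (P(K, y) = -4/(-912 + (2 - 1*1)) = -4/(-912 + (2 - 1)) = -4/(-912 + 1) = -4/(-911) = -4*(-1/911) = 4/911)
P(s(-38), 441) + (-2253790 - 1*1544146) = 4/911 + (-2253790 - 1*1544146) = 4/911 + (-2253790 - 1544146) = 4/911 - 3797936 = -3459919692/911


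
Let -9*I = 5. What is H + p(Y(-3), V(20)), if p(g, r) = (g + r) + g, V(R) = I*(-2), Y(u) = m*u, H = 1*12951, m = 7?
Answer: 116191/9 ≈ 12910.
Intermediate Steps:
I = -5/9 (I = -⅑*5 = -5/9 ≈ -0.55556)
H = 12951
Y(u) = 7*u
V(R) = 10/9 (V(R) = -5/9*(-2) = 10/9)
p(g, r) = r + 2*g
H + p(Y(-3), V(20)) = 12951 + (10/9 + 2*(7*(-3))) = 12951 + (10/9 + 2*(-21)) = 12951 + (10/9 - 42) = 12951 - 368/9 = 116191/9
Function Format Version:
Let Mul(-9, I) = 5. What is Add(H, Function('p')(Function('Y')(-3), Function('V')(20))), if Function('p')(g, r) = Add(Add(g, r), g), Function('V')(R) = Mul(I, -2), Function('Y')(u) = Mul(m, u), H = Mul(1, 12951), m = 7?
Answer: Rational(116191, 9) ≈ 12910.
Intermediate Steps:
I = Rational(-5, 9) (I = Mul(Rational(-1, 9), 5) = Rational(-5, 9) ≈ -0.55556)
H = 12951
Function('Y')(u) = Mul(7, u)
Function('V')(R) = Rational(10, 9) (Function('V')(R) = Mul(Rational(-5, 9), -2) = Rational(10, 9))
Function('p')(g, r) = Add(r, Mul(2, g))
Add(H, Function('p')(Function('Y')(-3), Function('V')(20))) = Add(12951, Add(Rational(10, 9), Mul(2, Mul(7, -3)))) = Add(12951, Add(Rational(10, 9), Mul(2, -21))) = Add(12951, Add(Rational(10, 9), -42)) = Add(12951, Rational(-368, 9)) = Rational(116191, 9)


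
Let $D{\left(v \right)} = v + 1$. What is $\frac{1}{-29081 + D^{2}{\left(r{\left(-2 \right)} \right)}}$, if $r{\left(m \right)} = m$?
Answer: $- \frac{1}{29080} \approx -3.4388 \cdot 10^{-5}$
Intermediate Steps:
$D{\left(v \right)} = 1 + v$
$\frac{1}{-29081 + D^{2}{\left(r{\left(-2 \right)} \right)}} = \frac{1}{-29081 + \left(1 - 2\right)^{2}} = \frac{1}{-29081 + \left(-1\right)^{2}} = \frac{1}{-29081 + 1} = \frac{1}{-29080} = - \frac{1}{29080}$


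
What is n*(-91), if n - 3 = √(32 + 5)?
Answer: -273 - 91*√37 ≈ -826.53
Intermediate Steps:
n = 3 + √37 (n = 3 + √(32 + 5) = 3 + √37 ≈ 9.0828)
n*(-91) = (3 + √37)*(-91) = -273 - 91*√37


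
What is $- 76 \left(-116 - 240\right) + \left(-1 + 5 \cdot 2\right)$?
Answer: $27065$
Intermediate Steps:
$- 76 \left(-116 - 240\right) + \left(-1 + 5 \cdot 2\right) = - 76 \left(-116 - 240\right) + \left(-1 + 10\right) = \left(-76\right) \left(-356\right) + 9 = 27056 + 9 = 27065$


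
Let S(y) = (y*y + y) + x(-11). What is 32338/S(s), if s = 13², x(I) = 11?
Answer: 32338/28741 ≈ 1.1252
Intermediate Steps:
s = 169
S(y) = 11 + y + y² (S(y) = (y*y + y) + 11 = (y² + y) + 11 = (y + y²) + 11 = 11 + y + y²)
32338/S(s) = 32338/(11 + 169 + 169²) = 32338/(11 + 169 + 28561) = 32338/28741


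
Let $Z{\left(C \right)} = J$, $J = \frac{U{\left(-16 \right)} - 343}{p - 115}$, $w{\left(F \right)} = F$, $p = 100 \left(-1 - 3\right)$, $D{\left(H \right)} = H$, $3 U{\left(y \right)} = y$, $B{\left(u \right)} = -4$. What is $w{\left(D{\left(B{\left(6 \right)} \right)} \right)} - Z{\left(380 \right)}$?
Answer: $- \frac{1445}{309} \approx -4.6764$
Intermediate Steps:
$U{\left(y \right)} = \frac{y}{3}$
$p = -400$ ($p = 100 \left(-4\right) = -400$)
$J = \frac{209}{309}$ ($J = \frac{\frac{1}{3} \left(-16\right) - 343}{-400 - 115} = \frac{- \frac{16}{3} - 343}{-515} = \left(- \frac{1045}{3}\right) \left(- \frac{1}{515}\right) = \frac{209}{309} \approx 0.67638$)
$Z{\left(C \right)} = \frac{209}{309}$
$w{\left(D{\left(B{\left(6 \right)} \right)} \right)} - Z{\left(380 \right)} = -4 - \frac{209}{309} = - \frac{1445}{309}$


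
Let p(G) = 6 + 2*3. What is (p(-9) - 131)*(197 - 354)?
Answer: 18683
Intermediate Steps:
p(G) = 12 (p(G) = 6 + 6 = 12)
(p(-9) - 131)*(197 - 354) = (12 - 131)*(197 - 354) = -119*(-157) = 18683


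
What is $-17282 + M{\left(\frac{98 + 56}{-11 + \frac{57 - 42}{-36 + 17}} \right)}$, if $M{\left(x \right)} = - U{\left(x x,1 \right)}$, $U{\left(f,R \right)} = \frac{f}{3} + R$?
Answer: $- \frac{13317025}{768} \approx -17340.0$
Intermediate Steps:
$U{\left(f,R \right)} = R + \frac{f}{3}$ ($U{\left(f,R \right)} = \frac{f}{3} + R = R + \frac{f}{3}$)
$M{\left(x \right)} = -1 - \frac{x^{2}}{3}$ ($M{\left(x \right)} = - (1 + \frac{x x}{3}) = - (1 + \frac{x^{2}}{3}) = -1 - \frac{x^{2}}{3}$)
$-17282 + M{\left(\frac{98 + 56}{-11 + \frac{57 - 42}{-36 + 17}} \right)} = -17282 - \left(1 + \frac{\left(\frac{98 + 56}{-11 + \frac{57 - 42}{-36 + 17}}\right)^{2}}{3}\right) = -17282 - \left(1 + \frac{\left(\frac{154}{-11 + \frac{15}{-19}}\right)^{2}}{3}\right) = -17282 - \left(1 + \frac{\left(\frac{154}{-11 + 15 \left(- \frac{1}{19}\right)}\right)^{2}}{3}\right) = -17282 - \left(1 + \frac{\left(\frac{154}{-11 - \frac{15}{19}}\right)^{2}}{3}\right) = -17282 - \left(1 + \frac{\left(\frac{154}{- \frac{224}{19}}\right)^{2}}{3}\right) = -17282 - \left(1 + \frac{\left(154 \left(- \frac{19}{224}\right)\right)^{2}}{3}\right) = -17282 - \left(1 + \frac{\left(- \frac{209}{16}\right)^{2}}{3}\right) = -17282 - \frac{44449}{768} = - \frac{13317025}{768}$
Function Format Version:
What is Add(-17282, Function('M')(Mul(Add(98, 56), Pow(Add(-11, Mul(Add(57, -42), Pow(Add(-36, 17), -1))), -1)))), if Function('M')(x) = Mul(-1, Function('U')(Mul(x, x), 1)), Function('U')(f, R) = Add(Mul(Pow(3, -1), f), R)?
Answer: Rational(-13317025, 768) ≈ -17340.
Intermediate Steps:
Function('U')(f, R) = Add(R, Mul(Rational(1, 3), f)) (Function('U')(f, R) = Add(Mul(Rational(1, 3), f), R) = Add(R, Mul(Rational(1, 3), f)))
Function('M')(x) = Add(-1, Mul(Rational(-1, 3), Pow(x, 2))) (Function('M')(x) = Mul(-1, Add(1, Mul(Rational(1, 3), Mul(x, x)))) = Mul(-1, Add(1, Mul(Rational(1, 3), Pow(x, 2)))) = Add(-1, Mul(Rational(-1, 3), Pow(x, 2))))
Add(-17282, Function('M')(Mul(Add(98, 56), Pow(Add(-11, Mul(Add(57, -42), Pow(Add(-36, 17), -1))), -1)))) = Add(-17282, Add(-1, Mul(Rational(-1, 3), Pow(Mul(Add(98, 56), Pow(Add(-11, Mul(Add(57, -42), Pow(Add(-36, 17), -1))), -1)), 2)))) = Add(-17282, Add(-1, Mul(Rational(-1, 3), Pow(Mul(154, Pow(Add(-11, Mul(15, Pow(-19, -1))), -1)), 2)))) = Add(-17282, Add(-1, Mul(Rational(-1, 3), Pow(Mul(154, Pow(Add(-11, Mul(15, Rational(-1, 19))), -1)), 2)))) = Add(-17282, Add(-1, Mul(Rational(-1, 3), Pow(Mul(154, Pow(Add(-11, Rational(-15, 19)), -1)), 2)))) = Add(-17282, Add(-1, Mul(Rational(-1, 3), Pow(Mul(154, Pow(Rational(-224, 19), -1)), 2)))) = Add(-17282, Add(-1, Mul(Rational(-1, 3), Pow(Mul(154, Rational(-19, 224)), 2)))) = Add(-17282, Add(-1, Mul(Rational(-1, 3), Pow(Rational(-209, 16), 2)))) = Add(-17282, Add(-1, Mul(Rational(-1, 3), Rational(43681, 256)))) = Add(-17282, Add(-1, Rational(-43681, 768))) = Add(-17282, Rational(-44449, 768)) = Rational(-13317025, 768)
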